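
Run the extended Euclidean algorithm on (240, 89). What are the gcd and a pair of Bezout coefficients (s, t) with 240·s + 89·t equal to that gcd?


Euclidean algorithm on (240, 89) — divide until remainder is 0:
  240 = 2 · 89 + 62
  89 = 1 · 62 + 27
  62 = 2 · 27 + 8
  27 = 3 · 8 + 3
  8 = 2 · 3 + 2
  3 = 1 · 2 + 1
  2 = 2 · 1 + 0
gcd(240, 89) = 1.
Track Bezout coefficients alongside the remainders: start with r₀ = 240 = a·1 + b·0 (s = 1, t = 0) and r₁ = 89 = a·0 + b·1 (s = 0, t = 1); each new remainder r_{k+1} = r_{k-1} − q_k·r_k inherits s_{k+1} = s_{k-1} − q_k·s_k, t_{k+1} = t_{k-1} − q_k·t_k, so r_k = a·s_k + b·t_k at every step:
  q = 2: r = 62, s = 1 − 2·0 = 1, t = 0 − 2·1 = -2  (check: 240·1 + 89·(-2) = 62)
  q = 1: r = 27, s = 0 − 1·1 = -1, t = 1 − 1·(-2) = 3  (check: 240·(-1) + 89·3 = 27)
  q = 2: r = 8, s = 1 − 2·(-1) = 3, t = -2 − 2·3 = -8  (check: 240·3 + 89·(-8) = 8)
  q = 3: r = 3, s = -1 − 3·3 = -10, t = 3 − 3·(-8) = 27  (check: 240·(-10) + 89·27 = 3)
  q = 2: r = 2, s = 3 − 2·(-10) = 23, t = -8 − 2·27 = -62  (check: 240·23 + 89·(-62) = 2)
  q = 1: r = 1, s = -10 − 1·23 = -33, t = 27 − 1·(-62) = 89  (check: 240·(-33) + 89·89 = 1)
The row with r = 1 (the gcd) gives the Bezout coefficients s = -33, t = 89.
Result: 240 · (-33) + 89 · (89) = 1.

gcd(240, 89) = 1; s = -33, t = 89 (check: 240·(-33) + 89·89 = 1).


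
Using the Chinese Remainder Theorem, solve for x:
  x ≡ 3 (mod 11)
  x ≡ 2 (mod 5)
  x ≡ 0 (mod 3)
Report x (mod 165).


Moduli 11, 5, 3 are pairwise coprime; by CRT there is a unique solution modulo M = 11 · 5 · 3 = 165.
Solve pairwise, accumulating the modulus:
  Start with x ≡ 3 (mod 11).
  Combine with x ≡ 2 (mod 5): since gcd(11, 5) = 1, we get a unique residue mod 55.
    Write x = 3 + 11·t and substitute into x ≡ 2 (mod 5): 11·t ≡ 2 − 3 = -1 (mod 5).
    Reduce coefficients mod 5: 1·t ≡ 4 (mod 5).
    So t ≡ 4 (mod 5).
    Then x = 3 + 11·4 = 47, valid modulo lcm(11, 5) = 55: x ≡ 47 (mod 55).
  Combine with x ≡ 0 (mod 3): since gcd(55, 3) = 1, we get a unique residue mod 165.
    Write x = 47 + 55·t and substitute into x ≡ 0 (mod 3): 55·t ≡ 0 − 47 = -47 (mod 3).
    Reduce coefficients mod 3: 1·t ≡ 1 (mod 3).
    So t ≡ 1 (mod 3).
    Then x = 47 + 55·1 = 102, valid modulo lcm(55, 3) = 165: x ≡ 102 (mod 165).
Verify: 102 mod 11 = 3 ✓, 102 mod 5 = 2 ✓, 102 mod 3 = 0 ✓.

x ≡ 102 (mod 165).


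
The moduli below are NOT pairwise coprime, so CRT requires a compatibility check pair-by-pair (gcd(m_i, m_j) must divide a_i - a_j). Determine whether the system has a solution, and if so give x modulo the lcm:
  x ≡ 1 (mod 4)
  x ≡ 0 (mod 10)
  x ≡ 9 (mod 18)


Moduli 4, 10, 18 are not pairwise coprime, so CRT works modulo lcm(m_i) when all pairwise compatibility conditions hold.
Pairwise compatibility: gcd(m_i, m_j) must divide a_i - a_j for every pair.
Merge one congruence at a time:
  Start: x ≡ 1 (mod 4).
  Combine with x ≡ 0 (mod 10): gcd(4, 10) = 2, and 0 - 1 = -1 is NOT divisible by 2.
    ⇒ system is inconsistent (no integer solution).

No solution (the system is inconsistent).


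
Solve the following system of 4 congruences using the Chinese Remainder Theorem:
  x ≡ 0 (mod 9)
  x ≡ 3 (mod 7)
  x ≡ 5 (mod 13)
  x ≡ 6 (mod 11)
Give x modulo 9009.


Product of moduli M = 9 · 7 · 13 · 11 = 9009.
Merge one congruence at a time:
  Start: x ≡ 0 (mod 9).
  Combine with x ≡ 3 (mod 7); new modulus lcm = 63.
    Write x = 0 + 9·t and substitute into x ≡ 3 (mod 7): 9·t ≡ 3 − 0 = 3 (mod 7).
    Reduce coefficients mod 7: 2·t ≡ 3 (mod 7).
    The inverse of 2 mod 7 is 4 (since 2·4 = 8 = 1·7 + 1), so t ≡ 4·3 = 12 ≡ 5 (mod 7).
    Then x = 0 + 9·5 = 45, valid modulo lcm(9, 7) = 63: x ≡ 45 (mod 63).
  Combine with x ≡ 5 (mod 13); new modulus lcm = 819.
    Write x = 45 + 63·t and substitute into x ≡ 5 (mod 13): 63·t ≡ 5 − 45 = -40 (mod 13).
    Reduce coefficients mod 13: 11·t ≡ 12 (mod 13).
    The inverse of 11 mod 13 is 6 (since 11·6 = 66 = 5·13 + 1), so t ≡ 6·12 = 72 ≡ 7 (mod 13).
    Then x = 45 + 63·7 = 486, valid modulo lcm(63, 13) = 819: x ≡ 486 (mod 819).
  Combine with x ≡ 6 (mod 11); new modulus lcm = 9009.
    Write x = 486 + 819·t and substitute into x ≡ 6 (mod 11): 819·t ≡ 6 − 486 = -480 (mod 11).
    Reduce coefficients mod 11: 5·t ≡ 4 (mod 11).
    The inverse of 5 mod 11 is 9 (since 5·9 = 45 = 4·11 + 1), so t ≡ 9·4 = 36 ≡ 3 (mod 11).
    Then x = 486 + 819·3 = 2943, valid modulo lcm(819, 11) = 9009: x ≡ 2943 (mod 9009).
Verify against each original: 2943 mod 9 = 0, 2943 mod 7 = 3, 2943 mod 13 = 5, 2943 mod 11 = 6.

x ≡ 2943 (mod 9009).


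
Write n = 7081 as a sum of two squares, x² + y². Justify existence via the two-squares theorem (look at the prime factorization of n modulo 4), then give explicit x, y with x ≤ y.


Step 1: Factor n = 7081 = 73 · 97.
Step 2: Check the mod-4 condition on each prime factor: 73 ≡ 1 (mod 4), exponent 1; 97 ≡ 1 (mod 4), exponent 1.
All primes ≡ 3 (mod 4) appear to even exponent (or don't appear), so by the two-squares theorem n IS expressible as a sum of two squares.
Step 3: Build a representation. Here n = 73 · 97 is a product of primes ≡ 1 (mod 4). Each prime p ≡ 1 (mod 4) is itself a sum of two squares; find a² by testing p − a² for a perfect square:
  73: 73 − 1² = 72, 73 − 2² = 69, 73 − 3² = 64 = 8² ⇒ 73 = 3² + 8².
  97: 97 − 1² = 96, 97 − 2² = 93, 97 − 3² = 88, 97 − 4² = 81 = 9² ⇒ 97 = 4² + 9².
  Combine using the Brahmagupta–Fibonacci identity (a² + b²)(c² + d²) = (ac − bd)² + (ad + bc)² = (ac + bd)² + (ad − bc)²:
  73 · 97 = 7081: from (3² + 8²)(4² + 9²), take (3·4 − 8·9, 3·9 + 8·4) = (12 − 72, 27 + 32) = (-60, 59); dropping signs (only squares matter) gives (60, 59); check 60² + 59² = 3600 + 3481 = 7081 ✓.
Step 4: Order so x ≤ y and verify: 59² + 60² = 3481 + 3600 = 7081 = n. ✓

n = 7081 = 59² + 60² (one valid representation with x ≤ y).


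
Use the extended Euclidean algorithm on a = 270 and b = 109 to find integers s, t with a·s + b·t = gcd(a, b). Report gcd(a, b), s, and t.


Euclidean algorithm on (270, 109) — divide until remainder is 0:
  270 = 2 · 109 + 52
  109 = 2 · 52 + 5
  52 = 10 · 5 + 2
  5 = 2 · 2 + 1
  2 = 2 · 1 + 0
gcd(270, 109) = 1.
Track Bezout coefficients alongside the remainders: start with r₀ = 270 = a·1 + b·0 (s = 1, t = 0) and r₁ = 109 = a·0 + b·1 (s = 0, t = 1); each new remainder r_{k+1} = r_{k-1} − q_k·r_k inherits s_{k+1} = s_{k-1} − q_k·s_k, t_{k+1} = t_{k-1} − q_k·t_k, so r_k = a·s_k + b·t_k at every step:
  q = 2: r = 52, s = 1 − 2·0 = 1, t = 0 − 2·1 = -2  (check: 270·1 + 109·(-2) = 52)
  q = 2: r = 5, s = 0 − 2·1 = -2, t = 1 − 2·(-2) = 5  (check: 270·(-2) + 109·5 = 5)
  q = 10: r = 2, s = 1 − 10·(-2) = 21, t = -2 − 10·5 = -52  (check: 270·21 + 109·(-52) = 2)
  q = 2: r = 1, s = -2 − 2·21 = -44, t = 5 − 2·(-52) = 109  (check: 270·(-44) + 109·109 = 1)
The row with r = 1 (the gcd) gives the Bezout coefficients s = -44, t = 109.
Result: 270 · (-44) + 109 · (109) = 1.

gcd(270, 109) = 1; s = -44, t = 109 (check: 270·(-44) + 109·109 = 1).


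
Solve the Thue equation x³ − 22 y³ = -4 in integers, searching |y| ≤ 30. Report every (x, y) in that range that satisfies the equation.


The equation is x³ - 22y³ = -4. For fixed y, x³ = 22·y³ − 4, so a solution requires the RHS to be a perfect cube.
Strategy: iterate y from -30 to 30, compute RHS = 22·y³ − 4, and check whether it is a (positive or negative) perfect cube.
Check small values of y:
  y = 0: RHS = -4 is not a perfect cube.
  y = 1: RHS = 18 is not a perfect cube.
  y = -1: RHS = -26 is not a perfect cube.
  y = 2: RHS = 172 is not a perfect cube.
  y = -2: RHS = -180 is not a perfect cube.
  y = 3: RHS = 590 is not a perfect cube.
  y = -3: RHS = -598 is not a perfect cube.
Continuing the search up to |y| = 30 finds no solutions either.
No (x, y) in the scanned range satisfies the equation.

No integer solutions with |y| ≤ 30.


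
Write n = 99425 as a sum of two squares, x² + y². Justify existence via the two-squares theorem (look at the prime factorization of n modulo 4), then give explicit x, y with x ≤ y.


Step 1: Factor n = 99425 = 5^2 · 41 · 97.
Step 2: Check the mod-4 condition on each prime factor: 5 ≡ 1 (mod 4), exponent 2; 41 ≡ 1 (mod 4), exponent 1; 97 ≡ 1 (mod 4), exponent 1.
All primes ≡ 3 (mod 4) appear to even exponent (or don't appear), so by the two-squares theorem n IS expressible as a sum of two squares.
Step 3: Build a representation. Group n = k² · m with k = 5 and m = 41 · 97 = 3977 (a product of primes ≡ 1 (mod 4)); a representation of m scales to one of n via (k·x)² + (k·y)² = k²(x² + y²). Each prime p ≡ 1 (mod 4) is itself a sum of two squares; find a² by testing p − a² for a perfect square:
  41: 41 − 1² = 40, 41 − 2² = 37, 41 − 3² = 32, 41 − 4² = 25 = 5² ⇒ 41 = 4² + 5².
  97: 97 − 1² = 96, 97 − 2² = 93, 97 − 3² = 88, 97 − 4² = 81 = 9² ⇒ 97 = 4² + 9².
  Combine using the Brahmagupta–Fibonacci identity (a² + b²)(c² + d²) = (ac − bd)² + (ad + bc)² = (ac + bd)² + (ad − bc)²:
  41 · 97 = 3977: from (4² + 5²)(4² + 9²), take (4·4 − 5·9, 4·9 + 5·4) = (16 − 45, 36 + 20) = (-29, 56); dropping signs (only squares matter) gives (29, 56); check 29² + 56² = 841 + 3136 = 3977 ✓.
  Scale by k = 5: (5·29, 5·56) = (145, 280).
Step 4: Order so x ≤ y and verify: 145² + 280² = 21025 + 78400 = 99425 = n. ✓

n = 99425 = 145² + 280² (one valid representation with x ≤ y).


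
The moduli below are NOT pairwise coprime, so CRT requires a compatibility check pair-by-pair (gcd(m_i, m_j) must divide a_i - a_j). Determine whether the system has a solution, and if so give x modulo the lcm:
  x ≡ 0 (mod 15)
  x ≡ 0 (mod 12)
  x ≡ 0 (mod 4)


Moduli 15, 12, 4 are not pairwise coprime, so CRT works modulo lcm(m_i) when all pairwise compatibility conditions hold.
Pairwise compatibility: gcd(m_i, m_j) must divide a_i - a_j for every pair.
Merge one congruence at a time:
  Start: x ≡ 0 (mod 15).
  Combine with x ≡ 0 (mod 12): gcd(15, 12) = 3; 0 - 0 = 0, which IS divisible by 3, so compatible.
    Write x = 0 + 15·t and substitute into x ≡ 0 (mod 12): 15·t ≡ 0 − 0 = 0 (mod 12).
    Divide the congruence (and modulus) by g = 3: 5·t ≡ 0 (mod 4).
    Reduce coefficients mod 4: 1·t ≡ 0 (mod 4).
    So t ≡ 0 (mod 4).
    Then x = 0 + 15·0 = 0, valid modulo lcm(15, 12) = 60: x ≡ 0 (mod 60).
  Combine with x ≡ 0 (mod 4): gcd(60, 4) = 4; 0 - 0 = 0, which IS divisible by 4, so compatible.
    Write x = 0 + 60·t and substitute into x ≡ 0 (mod 4): 60·t ≡ 0 − 0 = 0 (mod 4).
    Divide the congruence (and modulus) by g = 4: 15·t ≡ 0 (mod 1).
    Modulo 1 every t works; take t = 0.
    Then x = 0 + 60·0 = 0, valid modulo lcm(60, 4) = 60: x ≡ 0 (mod 60).
Verify: 0 mod 15 = 0, 0 mod 12 = 0, 0 mod 4 = 0.

x ≡ 0 (mod 60).


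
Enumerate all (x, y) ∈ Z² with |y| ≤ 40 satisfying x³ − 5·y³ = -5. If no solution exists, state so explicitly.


The equation is x³ - 5y³ = -5. For fixed y, x³ = 5·y³ − 5, so a solution requires the RHS to be a perfect cube.
Strategy: iterate y from -40 to 40, compute RHS = 5·y³ − 5, and check whether it is a (positive or negative) perfect cube.
Check small values of y:
  y = 0: RHS = -5 is not a perfect cube.
  y = 1: RHS = 0 = (0)³ ⇒ x = 0 works.
  y = -1: RHS = -10 is not a perfect cube.
  y = 2: RHS = 35 is not a perfect cube.
  y = -2: RHS = -45 is not a perfect cube.
  y = 3: RHS = 130 is not a perfect cube.
  y = -3: RHS = -140 is not a perfect cube.
Continuing the search up to |y| = 40 finds no further solutions beyond those listed.
Collected solutions: (0, 1).

Solutions (with |y| ≤ 40): (0, 1).


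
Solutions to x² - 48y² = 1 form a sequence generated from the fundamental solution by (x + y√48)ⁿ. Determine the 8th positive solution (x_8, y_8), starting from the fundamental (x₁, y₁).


Step 1: Find the fundamental solution (x₁, y₁) of x² - 48y² = 1.
  Expand √48 as a continued fraction. a₀ = ⌊√48⌋ = 6; iterate m_{k+1} = d_k·a_k − m_k, d_{k+1} = (48 − m_{k+1}²)/d_k, a_{k+1} = ⌊(a₀ + m_{k+1})/d_{k+1}⌋ (starting m₀ = 0, d₀ = 1), with convergents p_k = a_k·p_{k-1} + p_{k-2}, q_k = a_k·q_{k-1} + q_{k-2} (p₋₁ = 1, q₋₁ = 0):
  k = 0: a₀ = 6; p₀/q₀ = 6/1; p₀² − 48·q₀² = 36 − 48 = -12.
  k = 1: m = 6, d = 12, a = ⌊(6 + 6)/12⌋ = 1; p/q = (1·6 + 1)/(1·1 + 0) = 7/1; p² − 48·q² = 49 − 48 = 1.
  The first convergent with p² − 48·q² = 1 gives the fundamental solution (x₁, y₁) = (7, 1).
Step 2: Apply the recurrence (x_{n+1}, y_{n+1}) = (x₁x_n + 48y₁y_n, x₁y_n + y₁x_n) repeatedly.
  From (x_1, y_1) = (7, 1): x_2 = 7·7 + 48·1·1 = 97; y_2 = 7·1 + 1·7 = 14.
  From (x_2, y_2) = (97, 14): x_3 = 7·97 + 48·1·14 = 1351; y_3 = 7·14 + 1·97 = 195.
  From (x_3, y_3) = (1351, 195): x_4 = 7·1351 + 48·1·195 = 18817; y_4 = 7·195 + 1·1351 = 2716.
  From (x_4, y_4) = (18817, 2716): x_5 = 7·18817 + 48·1·2716 = 262087; y_5 = 7·2716 + 1·18817 = 37829.
  From (x_5, y_5) = (262087, 37829): x_6 = 7·262087 + 48·1·37829 = 3650401; y_6 = 7·37829 + 1·262087 = 526890.
  From (x_6, y_6) = (3650401, 526890): x_7 = 7·3650401 + 48·1·526890 = 50843527; y_7 = 7·526890 + 1·3650401 = 7338631.
  From (x_7, y_7) = (50843527, 7338631): x_8 = 7·50843527 + 48·1·7338631 = 708158977; y_8 = 7·7338631 + 1·50843527 = 102213944.
Step 3: Verify x_8² - 48·y_8² = 501489136705686529 - 501489136705686528 = 1 (should be 1). ✓

(x_1, y_1) = (7, 1); (x_8, y_8) = (708158977, 102213944).


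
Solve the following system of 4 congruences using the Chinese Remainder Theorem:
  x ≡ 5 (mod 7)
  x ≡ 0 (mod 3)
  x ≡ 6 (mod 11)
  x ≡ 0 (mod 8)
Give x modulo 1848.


Product of moduli M = 7 · 3 · 11 · 8 = 1848.
Merge one congruence at a time:
  Start: x ≡ 5 (mod 7).
  Combine with x ≡ 0 (mod 3); new modulus lcm = 21.
    Write x = 5 + 7·t and substitute into x ≡ 0 (mod 3): 7·t ≡ 0 − 5 = -5 (mod 3).
    Reduce coefficients mod 3: 1·t ≡ 1 (mod 3).
    So t ≡ 1 (mod 3).
    Then x = 5 + 7·1 = 12, valid modulo lcm(7, 3) = 21: x ≡ 12 (mod 21).
  Combine with x ≡ 6 (mod 11); new modulus lcm = 231.
    Write x = 12 + 21·t and substitute into x ≡ 6 (mod 11): 21·t ≡ 6 − 12 = -6 (mod 11).
    Reduce coefficients mod 11: 10·t ≡ 5 (mod 11).
    The inverse of 10 mod 11 is 10 (since 10·10 = 100 = 9·11 + 1), so t ≡ 10·5 = 50 ≡ 6 (mod 11).
    Then x = 12 + 21·6 = 138, valid modulo lcm(21, 11) = 231: x ≡ 138 (mod 231).
  Combine with x ≡ 0 (mod 8); new modulus lcm = 1848.
    Write x = 138 + 231·t and substitute into x ≡ 0 (mod 8): 231·t ≡ 0 − 138 = -138 (mod 8).
    Reduce coefficients mod 8: 7·t ≡ 6 (mod 8).
    The inverse of 7 mod 8 is 7 (since 7·7 = 49 = 6·8 + 1), so t ≡ 7·6 = 42 ≡ 2 (mod 8).
    Then x = 138 + 231·2 = 600, valid modulo lcm(231, 8) = 1848: x ≡ 600 (mod 1848).
Verify against each original: 600 mod 7 = 5, 600 mod 3 = 0, 600 mod 11 = 6, 600 mod 8 = 0.

x ≡ 600 (mod 1848).


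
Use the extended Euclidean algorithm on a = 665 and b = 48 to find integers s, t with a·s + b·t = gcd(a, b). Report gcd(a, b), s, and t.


Euclidean algorithm on (665, 48) — divide until remainder is 0:
  665 = 13 · 48 + 41
  48 = 1 · 41 + 7
  41 = 5 · 7 + 6
  7 = 1 · 6 + 1
  6 = 6 · 1 + 0
gcd(665, 48) = 1.
Track Bezout coefficients alongside the remainders: start with r₀ = 665 = a·1 + b·0 (s = 1, t = 0) and r₁ = 48 = a·0 + b·1 (s = 0, t = 1); each new remainder r_{k+1} = r_{k-1} − q_k·r_k inherits s_{k+1} = s_{k-1} − q_k·s_k, t_{k+1} = t_{k-1} − q_k·t_k, so r_k = a·s_k + b·t_k at every step:
  q = 13: r = 41, s = 1 − 13·0 = 1, t = 0 − 13·1 = -13  (check: 665·1 + 48·(-13) = 41)
  q = 1: r = 7, s = 0 − 1·1 = -1, t = 1 − 1·(-13) = 14  (check: 665·(-1) + 48·14 = 7)
  q = 5: r = 6, s = 1 − 5·(-1) = 6, t = -13 − 5·14 = -83  (check: 665·6 + 48·(-83) = 6)
  q = 1: r = 1, s = -1 − 1·6 = -7, t = 14 − 1·(-83) = 97  (check: 665·(-7) + 48·97 = 1)
The row with r = 1 (the gcd) gives the Bezout coefficients s = -7, t = 97.
Result: 665 · (-7) + 48 · (97) = 1.

gcd(665, 48) = 1; s = -7, t = 97 (check: 665·(-7) + 48·97 = 1).


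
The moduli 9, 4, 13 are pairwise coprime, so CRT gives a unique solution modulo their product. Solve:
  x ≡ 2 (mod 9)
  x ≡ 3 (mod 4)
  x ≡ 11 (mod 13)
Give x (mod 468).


Moduli 9, 4, 13 are pairwise coprime; by CRT there is a unique solution modulo M = 9 · 4 · 13 = 468.
Solve pairwise, accumulating the modulus:
  Start with x ≡ 2 (mod 9).
  Combine with x ≡ 3 (mod 4): since gcd(9, 4) = 1, we get a unique residue mod 36.
    Write x = 2 + 9·t and substitute into x ≡ 3 (mod 4): 9·t ≡ 3 − 2 = 1 (mod 4).
    Reduce coefficients mod 4: 1·t ≡ 1 (mod 4).
    So t ≡ 1 (mod 4).
    Then x = 2 + 9·1 = 11, valid modulo lcm(9, 4) = 36: x ≡ 11 (mod 36).
  Combine with x ≡ 11 (mod 13): since gcd(36, 13) = 1, we get a unique residue mod 468.
    Write x = 11 + 36·t and substitute into x ≡ 11 (mod 13): 36·t ≡ 11 − 11 = 0 (mod 13).
    Reduce coefficients mod 13: 10·t ≡ 0 (mod 13).
    The inverse of 10 mod 13 is 4 (since 10·4 = 40 = 3·13 + 1), so t ≡ 4·0 = 0 ≡ 0 (mod 13).
    Then x = 11 + 36·0 = 11, valid modulo lcm(36, 13) = 468: x ≡ 11 (mod 468).
Verify: 11 mod 9 = 2 ✓, 11 mod 4 = 3 ✓, 11 mod 13 = 11 ✓.

x ≡ 11 (mod 468).


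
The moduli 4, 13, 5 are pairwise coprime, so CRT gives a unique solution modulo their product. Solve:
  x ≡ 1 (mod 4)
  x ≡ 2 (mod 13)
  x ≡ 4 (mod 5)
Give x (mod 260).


Moduli 4, 13, 5 are pairwise coprime; by CRT there is a unique solution modulo M = 4 · 13 · 5 = 260.
Solve pairwise, accumulating the modulus:
  Start with x ≡ 1 (mod 4).
  Combine with x ≡ 2 (mod 13): since gcd(4, 13) = 1, we get a unique residue mod 52.
    Write x = 1 + 4·t and substitute into x ≡ 2 (mod 13): 4·t ≡ 2 − 1 = 1 (mod 13).
    The inverse of 4 mod 13 is 10 (since 4·10 = 40 = 3·13 + 1), so t ≡ 10·1 = 10 ≡ 10 (mod 13).
    Then x = 1 + 4·10 = 41, valid modulo lcm(4, 13) = 52: x ≡ 41 (mod 52).
  Combine with x ≡ 4 (mod 5): since gcd(52, 5) = 1, we get a unique residue mod 260.
    Write x = 41 + 52·t and substitute into x ≡ 4 (mod 5): 52·t ≡ 4 − 41 = -37 (mod 5).
    Reduce coefficients mod 5: 2·t ≡ 3 (mod 5).
    The inverse of 2 mod 5 is 3 (since 2·3 = 6 = 1·5 + 1), so t ≡ 3·3 = 9 ≡ 4 (mod 5).
    Then x = 41 + 52·4 = 249, valid modulo lcm(52, 5) = 260: x ≡ 249 (mod 260).
Verify: 249 mod 4 = 1 ✓, 249 mod 13 = 2 ✓, 249 mod 5 = 4 ✓.

x ≡ 249 (mod 260).


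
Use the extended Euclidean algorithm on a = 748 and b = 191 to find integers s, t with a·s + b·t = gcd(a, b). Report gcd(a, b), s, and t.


Euclidean algorithm on (748, 191) — divide until remainder is 0:
  748 = 3 · 191 + 175
  191 = 1 · 175 + 16
  175 = 10 · 16 + 15
  16 = 1 · 15 + 1
  15 = 15 · 1 + 0
gcd(748, 191) = 1.
Track Bezout coefficients alongside the remainders: start with r₀ = 748 = a·1 + b·0 (s = 1, t = 0) and r₁ = 191 = a·0 + b·1 (s = 0, t = 1); each new remainder r_{k+1} = r_{k-1} − q_k·r_k inherits s_{k+1} = s_{k-1} − q_k·s_k, t_{k+1} = t_{k-1} − q_k·t_k, so r_k = a·s_k + b·t_k at every step:
  q = 3: r = 175, s = 1 − 3·0 = 1, t = 0 − 3·1 = -3  (check: 748·1 + 191·(-3) = 175)
  q = 1: r = 16, s = 0 − 1·1 = -1, t = 1 − 1·(-3) = 4  (check: 748·(-1) + 191·4 = 16)
  q = 10: r = 15, s = 1 − 10·(-1) = 11, t = -3 − 10·4 = -43  (check: 748·11 + 191·(-43) = 15)
  q = 1: r = 1, s = -1 − 1·11 = -12, t = 4 − 1·(-43) = 47  (check: 748·(-12) + 191·47 = 1)
The row with r = 1 (the gcd) gives the Bezout coefficients s = -12, t = 47.
Result: 748 · (-12) + 191 · (47) = 1.

gcd(748, 191) = 1; s = -12, t = 47 (check: 748·(-12) + 191·47 = 1).


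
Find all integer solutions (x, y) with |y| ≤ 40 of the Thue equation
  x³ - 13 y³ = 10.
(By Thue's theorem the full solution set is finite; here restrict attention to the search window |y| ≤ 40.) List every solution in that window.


The equation is x³ - 13y³ = 10. For fixed y, x³ = 13·y³ + 10, so a solution requires the RHS to be a perfect cube.
Strategy: iterate y from -40 to 40, compute RHS = 13·y³ + 10, and check whether it is a (positive or negative) perfect cube.
Check small values of y:
  y = 0: RHS = 10 is not a perfect cube.
  y = 1: RHS = 23 is not a perfect cube.
  y = -1: RHS = -3 is not a perfect cube.
  y = 2: RHS = 114 is not a perfect cube.
  y = -2: RHS = -94 is not a perfect cube.
  y = 3: RHS = 361 is not a perfect cube.
  y = -3: RHS = -341 is not a perfect cube.
Continuing the search up to |y| = 40 finds no solutions either.
No (x, y) in the scanned range satisfies the equation.

No integer solutions with |y| ≤ 40.


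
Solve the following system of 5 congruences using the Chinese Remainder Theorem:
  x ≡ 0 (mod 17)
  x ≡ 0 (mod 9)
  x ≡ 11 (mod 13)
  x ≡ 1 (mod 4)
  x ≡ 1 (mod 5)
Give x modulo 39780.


Product of moduli M = 17 · 9 · 13 · 4 · 5 = 39780.
Merge one congruence at a time:
  Start: x ≡ 0 (mod 17).
  Combine with x ≡ 0 (mod 9); new modulus lcm = 153.
    Write x = 0 + 17·t and substitute into x ≡ 0 (mod 9): 17·t ≡ 0 − 0 = 0 (mod 9).
    Reduce coefficients mod 9: 8·t ≡ 0 (mod 9).
    The inverse of 8 mod 9 is 8 (since 8·8 = 64 = 7·9 + 1), so t ≡ 8·0 = 0 ≡ 0 (mod 9).
    Then x = 0 + 17·0 = 0, valid modulo lcm(17, 9) = 153: x ≡ 0 (mod 153).
  Combine with x ≡ 11 (mod 13); new modulus lcm = 1989.
    Write x = 0 + 153·t and substitute into x ≡ 11 (mod 13): 153·t ≡ 11 − 0 = 11 (mod 13).
    Reduce coefficients mod 13: 10·t ≡ 11 (mod 13).
    The inverse of 10 mod 13 is 4 (since 10·4 = 40 = 3·13 + 1), so t ≡ 4·11 = 44 ≡ 5 (mod 13).
    Then x = 0 + 153·5 = 765, valid modulo lcm(153, 13) = 1989: x ≡ 765 (mod 1989).
  Combine with x ≡ 1 (mod 4); new modulus lcm = 7956.
    Write x = 765 + 1989·t and substitute into x ≡ 1 (mod 4): 1989·t ≡ 1 − 765 = -764 (mod 4).
    Reduce coefficients mod 4: 1·t ≡ 0 (mod 4).
    So t ≡ 0 (mod 4).
    Then x = 765 + 1989·0 = 765, valid modulo lcm(1989, 4) = 7956: x ≡ 765 (mod 7956).
  Combine with x ≡ 1 (mod 5); new modulus lcm = 39780.
    Write x = 765 + 7956·t and substitute into x ≡ 1 (mod 5): 7956·t ≡ 1 − 765 = -764 (mod 5).
    Reduce coefficients mod 5: 1·t ≡ 1 (mod 5).
    So t ≡ 1 (mod 5).
    Then x = 765 + 7956·1 = 8721, valid modulo lcm(7956, 5) = 39780: x ≡ 8721 (mod 39780).
Verify against each original: 8721 mod 17 = 0, 8721 mod 9 = 0, 8721 mod 13 = 11, 8721 mod 4 = 1, 8721 mod 5 = 1.

x ≡ 8721 (mod 39780).


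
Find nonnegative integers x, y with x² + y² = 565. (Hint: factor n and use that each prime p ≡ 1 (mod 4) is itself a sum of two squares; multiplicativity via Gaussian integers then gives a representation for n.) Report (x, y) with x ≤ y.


Step 1: Factor n = 565 = 5 · 113.
Step 2: Check the mod-4 condition on each prime factor: 5 ≡ 1 (mod 4), exponent 1; 113 ≡ 1 (mod 4), exponent 1.
All primes ≡ 3 (mod 4) appear to even exponent (or don't appear), so by the two-squares theorem n IS expressible as a sum of two squares.
Step 3: Build a representation. Here n = 5 · 113 is a product of primes ≡ 1 (mod 4). Each prime p ≡ 1 (mod 4) is itself a sum of two squares; find a² by testing p − a² for a perfect square:
  5: 5 − 1² = 4 = 2² ⇒ 5 = 1² + 2².
  113: 113 − 1² = 112, 113 − 2² = 109, 113 − 3² = 104, 113 − 4² = 97, 113 − 5² = 88, 113 − 6² = 77, 113 − 7² = 64 = 8² ⇒ 113 = 7² + 8².
  Combine using the Brahmagupta–Fibonacci identity (a² + b²)(c² + d²) = (ac − bd)² + (ad + bc)² = (ac + bd)² + (ad − bc)²:
  5 · 113 = 565: from (1² + 2²)(7² + 8²), take (1·7 − 2·8, 1·8 + 2·7) = (7 − 16, 8 + 14) = (-9, 22); dropping signs (only squares matter) gives (9, 22); check 9² + 22² = 81 + 484 = 565 ✓.
Step 4: Order so x ≤ y and verify: 9² + 22² = 81 + 484 = 565 = n. ✓

n = 565 = 9² + 22² (one valid representation with x ≤ y).


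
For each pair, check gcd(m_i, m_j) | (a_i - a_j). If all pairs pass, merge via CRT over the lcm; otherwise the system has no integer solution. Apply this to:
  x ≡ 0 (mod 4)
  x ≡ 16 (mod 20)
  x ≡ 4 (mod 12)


Moduli 4, 20, 12 are not pairwise coprime, so CRT works modulo lcm(m_i) when all pairwise compatibility conditions hold.
Pairwise compatibility: gcd(m_i, m_j) must divide a_i - a_j for every pair.
Merge one congruence at a time:
  Start: x ≡ 0 (mod 4).
  Combine with x ≡ 16 (mod 20): gcd(4, 20) = 4; 16 - 0 = 16, which IS divisible by 4, so compatible.
    Write x = 0 + 4·t and substitute into x ≡ 16 (mod 20): 4·t ≡ 16 − 0 = 16 (mod 20).
    Divide the congruence (and modulus) by g = 4: 1·t ≡ 4 (mod 5).
    So t ≡ 4 (mod 5).
    Then x = 0 + 4·4 = 16, valid modulo lcm(4, 20) = 20: x ≡ 16 (mod 20).
  Combine with x ≡ 4 (mod 12): gcd(20, 12) = 4; 4 - 16 = -12, which IS divisible by 4, so compatible.
    Write x = 16 + 20·t and substitute into x ≡ 4 (mod 12): 20·t ≡ 4 − 16 = -12 (mod 12).
    Divide the congruence (and modulus) by g = 4: 5·t ≡ -3 (mod 3).
    Reduce coefficients mod 3: 2·t ≡ 0 (mod 3).
    The inverse of 2 mod 3 is 2 (since 2·2 = 4 = 1·3 + 1), so t ≡ 2·0 = 0 ≡ 0 (mod 3).
    Then x = 16 + 20·0 = 16, valid modulo lcm(20, 12) = 60: x ≡ 16 (mod 60).
Verify: 16 mod 4 = 0, 16 mod 20 = 16, 16 mod 12 = 4.

x ≡ 16 (mod 60).


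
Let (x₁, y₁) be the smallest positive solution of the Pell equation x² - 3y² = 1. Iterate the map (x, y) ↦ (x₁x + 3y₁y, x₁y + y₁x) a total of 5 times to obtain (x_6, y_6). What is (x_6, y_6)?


Step 1: Find the fundamental solution (x₁, y₁) of x² - 3y² = 1.
  Expand √3 as a continued fraction. a₀ = ⌊√3⌋ = 1; iterate m_{k+1} = d_k·a_k − m_k, d_{k+1} = (3 − m_{k+1}²)/d_k, a_{k+1} = ⌊(a₀ + m_{k+1})/d_{k+1}⌋ (starting m₀ = 0, d₀ = 1), with convergents p_k = a_k·p_{k-1} + p_{k-2}, q_k = a_k·q_{k-1} + q_{k-2} (p₋₁ = 1, q₋₁ = 0):
  k = 0: a₀ = 1; p₀/q₀ = 1/1; p₀² − 3·q₀² = 1 − 3 = -2.
  k = 1: m = 1, d = 2, a = ⌊(1 + 1)/2⌋ = 1; p/q = (1·1 + 1)/(1·1 + 0) = 2/1; p² − 3·q² = 4 − 3 = 1.
  The first convergent with p² − 3·q² = 1 gives the fundamental solution (x₁, y₁) = (2, 1).
Step 2: Apply the recurrence (x_{n+1}, y_{n+1}) = (x₁x_n + 3y₁y_n, x₁y_n + y₁x_n) repeatedly.
  From (x_1, y_1) = (2, 1): x_2 = 2·2 + 3·1·1 = 7; y_2 = 2·1 + 1·2 = 4.
  From (x_2, y_2) = (7, 4): x_3 = 2·7 + 3·1·4 = 26; y_3 = 2·4 + 1·7 = 15.
  From (x_3, y_3) = (26, 15): x_4 = 2·26 + 3·1·15 = 97; y_4 = 2·15 + 1·26 = 56.
  From (x_4, y_4) = (97, 56): x_5 = 2·97 + 3·1·56 = 362; y_5 = 2·56 + 1·97 = 209.
  From (x_5, y_5) = (362, 209): x_6 = 2·362 + 3·1·209 = 1351; y_6 = 2·209 + 1·362 = 780.
Step 3: Verify x_6² - 3·y_6² = 1825201 - 1825200 = 1 (should be 1). ✓

(x_1, y_1) = (2, 1); (x_6, y_6) = (1351, 780).


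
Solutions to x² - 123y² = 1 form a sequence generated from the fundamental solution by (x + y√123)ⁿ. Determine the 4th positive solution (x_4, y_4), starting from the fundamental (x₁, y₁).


Step 1: Find the fundamental solution (x₁, y₁) of x² - 123y² = 1.
  Expand √123 as a continued fraction. a₀ = ⌊√123⌋ = 11; iterate m_{k+1} = d_k·a_k − m_k, d_{k+1} = (123 − m_{k+1}²)/d_k, a_{k+1} = ⌊(a₀ + m_{k+1})/d_{k+1}⌋ (starting m₀ = 0, d₀ = 1), with convergents p_k = a_k·p_{k-1} + p_{k-2}, q_k = a_k·q_{k-1} + q_{k-2} (p₋₁ = 1, q₋₁ = 0):
  k = 0: a₀ = 11; p₀/q₀ = 11/1; p₀² − 123·q₀² = 121 − 123 = -2.
  k = 1: m = 11, d = 2, a = ⌊(11 + 11)/2⌋ = 11; p/q = (11·11 + 1)/(11·1 + 0) = 122/11; p² − 123·q² = 14884 − 14883 = 1.
  The first convergent with p² − 123·q² = 1 gives the fundamental solution (x₁, y₁) = (122, 11).
Step 2: Apply the recurrence (x_{n+1}, y_{n+1}) = (x₁x_n + 123y₁y_n, x₁y_n + y₁x_n) repeatedly.
  From (x_1, y_1) = (122, 11): x_2 = 122·122 + 123·11·11 = 29767; y_2 = 122·11 + 11·122 = 2684.
  From (x_2, y_2) = (29767, 2684): x_3 = 122·29767 + 123·11·2684 = 7263026; y_3 = 122·2684 + 11·29767 = 654885.
  From (x_3, y_3) = (7263026, 654885): x_4 = 122·7263026 + 123·11·654885 = 1772148577; y_4 = 122·654885 + 11·7263026 = 159789256.
Step 3: Verify x_4² - 123·y_4² = 3140510578963124929 - 3140510578963124928 = 1 (should be 1). ✓

(x_1, y_1) = (122, 11); (x_4, y_4) = (1772148577, 159789256).


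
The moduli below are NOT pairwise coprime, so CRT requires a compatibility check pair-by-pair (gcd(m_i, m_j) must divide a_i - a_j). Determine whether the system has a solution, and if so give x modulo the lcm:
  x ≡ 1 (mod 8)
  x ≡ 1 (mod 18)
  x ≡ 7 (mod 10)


Moduli 8, 18, 10 are not pairwise coprime, so CRT works modulo lcm(m_i) when all pairwise compatibility conditions hold.
Pairwise compatibility: gcd(m_i, m_j) must divide a_i - a_j for every pair.
Merge one congruence at a time:
  Start: x ≡ 1 (mod 8).
  Combine with x ≡ 1 (mod 18): gcd(8, 18) = 2; 1 - 1 = 0, which IS divisible by 2, so compatible.
    Write x = 1 + 8·t and substitute into x ≡ 1 (mod 18): 8·t ≡ 1 − 1 = 0 (mod 18).
    Divide the congruence (and modulus) by g = 2: 4·t ≡ 0 (mod 9).
    The inverse of 4 mod 9 is 7 (since 4·7 = 28 = 3·9 + 1), so t ≡ 7·0 = 0 ≡ 0 (mod 9).
    Then x = 1 + 8·0 = 1, valid modulo lcm(8, 18) = 72: x ≡ 1 (mod 72).
  Combine with x ≡ 7 (mod 10): gcd(72, 10) = 2; 7 - 1 = 6, which IS divisible by 2, so compatible.
    Write x = 1 + 72·t and substitute into x ≡ 7 (mod 10): 72·t ≡ 7 − 1 = 6 (mod 10).
    Divide the congruence (and modulus) by g = 2: 36·t ≡ 3 (mod 5).
    Reduce coefficients mod 5: 1·t ≡ 3 (mod 5).
    So t ≡ 3 (mod 5).
    Then x = 1 + 72·3 = 217, valid modulo lcm(72, 10) = 360: x ≡ 217 (mod 360).
Verify: 217 mod 8 = 1, 217 mod 18 = 1, 217 mod 10 = 7.

x ≡ 217 (mod 360).


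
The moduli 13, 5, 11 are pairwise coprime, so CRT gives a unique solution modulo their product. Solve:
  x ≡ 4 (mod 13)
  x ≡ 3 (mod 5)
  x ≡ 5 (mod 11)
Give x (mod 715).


Moduli 13, 5, 11 are pairwise coprime; by CRT there is a unique solution modulo M = 13 · 5 · 11 = 715.
Solve pairwise, accumulating the modulus:
  Start with x ≡ 4 (mod 13).
  Combine with x ≡ 3 (mod 5): since gcd(13, 5) = 1, we get a unique residue mod 65.
    Write x = 4 + 13·t and substitute into x ≡ 3 (mod 5): 13·t ≡ 3 − 4 = -1 (mod 5).
    Reduce coefficients mod 5: 3·t ≡ 4 (mod 5).
    The inverse of 3 mod 5 is 2 (since 3·2 = 6 = 1·5 + 1), so t ≡ 2·4 = 8 ≡ 3 (mod 5).
    Then x = 4 + 13·3 = 43, valid modulo lcm(13, 5) = 65: x ≡ 43 (mod 65).
  Combine with x ≡ 5 (mod 11): since gcd(65, 11) = 1, we get a unique residue mod 715.
    Write x = 43 + 65·t and substitute into x ≡ 5 (mod 11): 65·t ≡ 5 − 43 = -38 (mod 11).
    Reduce coefficients mod 11: 10·t ≡ 6 (mod 11).
    The inverse of 10 mod 11 is 10 (since 10·10 = 100 = 9·11 + 1), so t ≡ 10·6 = 60 ≡ 5 (mod 11).
    Then x = 43 + 65·5 = 368, valid modulo lcm(65, 11) = 715: x ≡ 368 (mod 715).
Verify: 368 mod 13 = 4 ✓, 368 mod 5 = 3 ✓, 368 mod 11 = 5 ✓.

x ≡ 368 (mod 715).


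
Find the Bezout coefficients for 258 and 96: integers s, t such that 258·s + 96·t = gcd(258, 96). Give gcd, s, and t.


Euclidean algorithm on (258, 96) — divide until remainder is 0:
  258 = 2 · 96 + 66
  96 = 1 · 66 + 30
  66 = 2 · 30 + 6
  30 = 5 · 6 + 0
gcd(258, 96) = 6.
Track Bezout coefficients alongside the remainders: start with r₀ = 258 = a·1 + b·0 (s = 1, t = 0) and r₁ = 96 = a·0 + b·1 (s = 0, t = 1); each new remainder r_{k+1} = r_{k-1} − q_k·r_k inherits s_{k+1} = s_{k-1} − q_k·s_k, t_{k+1} = t_{k-1} − q_k·t_k, so r_k = a·s_k + b·t_k at every step:
  q = 2: r = 66, s = 1 − 2·0 = 1, t = 0 − 2·1 = -2  (check: 258·1 + 96·(-2) = 66)
  q = 1: r = 30, s = 0 − 1·1 = -1, t = 1 − 1·(-2) = 3  (check: 258·(-1) + 96·3 = 30)
  q = 2: r = 6, s = 1 − 2·(-1) = 3, t = -2 − 2·3 = -8  (check: 258·3 + 96·(-8) = 6)
The row with r = 6 (the gcd) gives the Bezout coefficients s = 3, t = -8.
Result: 258 · (3) + 96 · (-8) = 6.

gcd(258, 96) = 6; s = 3, t = -8 (check: 258·3 + 96·(-8) = 6).


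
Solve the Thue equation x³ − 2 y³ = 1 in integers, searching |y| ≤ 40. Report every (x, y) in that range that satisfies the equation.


The equation is x³ - 2y³ = 1. For fixed y, x³ = 2·y³ + 1, so a solution requires the RHS to be a perfect cube.
Strategy: iterate y from -40 to 40, compute RHS = 2·y³ + 1, and check whether it is a (positive or negative) perfect cube.
Check small values of y:
  y = 0: RHS = 1 = (1)³ ⇒ x = 1 works.
  y = 1: RHS = 3 is not a perfect cube.
  y = -1: RHS = -1 = (-1)³ ⇒ x = -1 works.
  y = 2: RHS = 17 is not a perfect cube.
  y = -2: RHS = -15 is not a perfect cube.
  y = 3: RHS = 55 is not a perfect cube.
  y = -3: RHS = -53 is not a perfect cube.
Continuing the search up to |y| = 40 finds no further solutions beyond those listed.
Collected solutions: (1, 0), (-1, -1).

Solutions (with |y| ≤ 40): (1, 0), (-1, -1).


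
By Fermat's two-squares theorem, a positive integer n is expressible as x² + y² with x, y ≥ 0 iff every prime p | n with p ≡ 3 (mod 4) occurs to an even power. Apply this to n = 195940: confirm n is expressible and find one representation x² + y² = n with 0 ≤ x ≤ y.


Step 1: Factor n = 195940 = 2^2 · 5 · 97 · 101.
Step 2: Check the mod-4 condition on each prime factor: 2 = 2 (special); 5 ≡ 1 (mod 4), exponent 1; 97 ≡ 1 (mod 4), exponent 1; 101 ≡ 1 (mod 4), exponent 1.
All primes ≡ 3 (mod 4) appear to even exponent (or don't appear), so by the two-squares theorem n IS expressible as a sum of two squares.
Step 3: Build a representation. Group n = k² · m with k = 2 and m = 5 · 97 · 101 = 48985 (a product of primes ≡ 1 (mod 4)); a representation of m scales to one of n via (k·x)² + (k·y)² = k²(x² + y²). Each prime p ≡ 1 (mod 4) is itself a sum of two squares; find a² by testing p − a² for a perfect square:
  5: 5 − 1² = 4 = 2² ⇒ 5 = 1² + 2².
  97: 97 − 1² = 96, 97 − 2² = 93, 97 − 3² = 88, 97 − 4² = 81 = 9² ⇒ 97 = 4² + 9².
  101: 101 − 1² = 100 = 10² ⇒ 101 = 1² + 10².
  Combine using the Brahmagupta–Fibonacci identity (a² + b²)(c² + d²) = (ac − bd)² + (ad + bc)² = (ac + bd)² + (ad − bc)²:
  5 · 97 = 485: from (1² + 2²)(4² + 9²), take (1·4 − 2·9, 1·9 + 2·4) = (4 − 18, 9 + 8) = (-14, 17); dropping signs (only squares matter) gives (14, 17); check 14² + 17² = 196 + 289 = 485 ✓.
  485 · 101 = 48985: from (14² + 17²)(1² + 10²), take (14·1 − 17·10, 14·10 + 17·1) = (14 − 170, 140 + 17) = (-156, 157); dropping signs (only squares matter) gives (156, 157); check 156² + 157² = 24336 + 24649 = 48985 ✓.
  Scale by k = 2: (2·156, 2·157) = (312, 314).
Step 4: Order so x ≤ y and verify: 312² + 314² = 97344 + 98596 = 195940 = n. ✓

n = 195940 = 312² + 314² (one valid representation with x ≤ y).


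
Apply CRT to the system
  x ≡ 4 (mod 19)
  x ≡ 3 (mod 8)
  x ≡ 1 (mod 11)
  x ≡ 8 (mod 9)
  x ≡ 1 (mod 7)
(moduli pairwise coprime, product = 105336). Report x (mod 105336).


Product of moduli M = 19 · 8 · 11 · 9 · 7 = 105336.
Merge one congruence at a time:
  Start: x ≡ 4 (mod 19).
  Combine with x ≡ 3 (mod 8); new modulus lcm = 152.
    Write x = 4 + 19·t and substitute into x ≡ 3 (mod 8): 19·t ≡ 3 − 4 = -1 (mod 8).
    Reduce coefficients mod 8: 3·t ≡ 7 (mod 8).
    The inverse of 3 mod 8 is 3 (since 3·3 = 9 = 1·8 + 1), so t ≡ 3·7 = 21 ≡ 5 (mod 8).
    Then x = 4 + 19·5 = 99, valid modulo lcm(19, 8) = 152: x ≡ 99 (mod 152).
  Combine with x ≡ 1 (mod 11); new modulus lcm = 1672.
    Write x = 99 + 152·t and substitute into x ≡ 1 (mod 11): 152·t ≡ 1 − 99 = -98 (mod 11).
    Reduce coefficients mod 11: 9·t ≡ 1 (mod 11).
    The inverse of 9 mod 11 is 5 (since 9·5 = 45 = 4·11 + 1), so t ≡ 5·1 = 5 ≡ 5 (mod 11).
    Then x = 99 + 152·5 = 859, valid modulo lcm(152, 11) = 1672: x ≡ 859 (mod 1672).
  Combine with x ≡ 8 (mod 9); new modulus lcm = 15048.
    Write x = 859 + 1672·t and substitute into x ≡ 8 (mod 9): 1672·t ≡ 8 − 859 = -851 (mod 9).
    Reduce coefficients mod 9: 7·t ≡ 4 (mod 9).
    The inverse of 7 mod 9 is 4 (since 7·4 = 28 = 3·9 + 1), so t ≡ 4·4 = 16 ≡ 7 (mod 9).
    Then x = 859 + 1672·7 = 12563, valid modulo lcm(1672, 9) = 15048: x ≡ 12563 (mod 15048).
  Combine with x ≡ 1 (mod 7); new modulus lcm = 105336.
    Write x = 12563 + 15048·t and substitute into x ≡ 1 (mod 7): 15048·t ≡ 1 − 12563 = -12562 (mod 7).
    Reduce coefficients mod 7: 5·t ≡ 3 (mod 7).
    The inverse of 5 mod 7 is 3 (since 5·3 = 15 = 2·7 + 1), so t ≡ 3·3 = 9 ≡ 2 (mod 7).
    Then x = 12563 + 15048·2 = 42659, valid modulo lcm(15048, 7) = 105336: x ≡ 42659 (mod 105336).
Verify against each original: 42659 mod 19 = 4, 42659 mod 8 = 3, 42659 mod 11 = 1, 42659 mod 9 = 8, 42659 mod 7 = 1.

x ≡ 42659 (mod 105336).


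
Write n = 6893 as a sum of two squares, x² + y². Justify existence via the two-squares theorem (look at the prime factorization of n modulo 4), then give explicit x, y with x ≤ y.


Step 1: Factor n = 6893 = 61 · 113.
Step 2: Check the mod-4 condition on each prime factor: 61 ≡ 1 (mod 4), exponent 1; 113 ≡ 1 (mod 4), exponent 1.
All primes ≡ 3 (mod 4) appear to even exponent (or don't appear), so by the two-squares theorem n IS expressible as a sum of two squares.
Step 3: Build a representation. Here n = 61 · 113 is a product of primes ≡ 1 (mod 4). Each prime p ≡ 1 (mod 4) is itself a sum of two squares; find a² by testing p − a² for a perfect square:
  61: 61 − 1² = 60, 61 − 2² = 57, 61 − 3² = 52, 61 − 4² = 45, 61 − 5² = 36 = 6² ⇒ 61 = 5² + 6².
  113: 113 − 1² = 112, 113 − 2² = 109, 113 − 3² = 104, 113 − 4² = 97, 113 − 5² = 88, 113 − 6² = 77, 113 − 7² = 64 = 8² ⇒ 113 = 7² + 8².
  Combine using the Brahmagupta–Fibonacci identity (a² + b²)(c² + d²) = (ac − bd)² + (ad + bc)² = (ac + bd)² + (ad − bc)²:
  61 · 113 = 6893: from (5² + 6²)(7² + 8²), take (5·7 − 6·8, 5·8 + 6·7) = (35 − 48, 40 + 42) = (-13, 82); dropping signs (only squares matter) gives (13, 82); check 13² + 82² = 169 + 6724 = 6893 ✓.
Step 4: Order so x ≤ y and verify: 13² + 82² = 169 + 6724 = 6893 = n. ✓

n = 6893 = 13² + 82² (one valid representation with x ≤ y).


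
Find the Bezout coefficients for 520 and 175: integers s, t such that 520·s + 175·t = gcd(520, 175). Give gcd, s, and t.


Euclidean algorithm on (520, 175) — divide until remainder is 0:
  520 = 2 · 175 + 170
  175 = 1 · 170 + 5
  170 = 34 · 5 + 0
gcd(520, 175) = 5.
Track Bezout coefficients alongside the remainders: start with r₀ = 520 = a·1 + b·0 (s = 1, t = 0) and r₁ = 175 = a·0 + b·1 (s = 0, t = 1); each new remainder r_{k+1} = r_{k-1} − q_k·r_k inherits s_{k+1} = s_{k-1} − q_k·s_k, t_{k+1} = t_{k-1} − q_k·t_k, so r_k = a·s_k + b·t_k at every step:
  q = 2: r = 170, s = 1 − 2·0 = 1, t = 0 − 2·1 = -2  (check: 520·1 + 175·(-2) = 170)
  q = 1: r = 5, s = 0 − 1·1 = -1, t = 1 − 1·(-2) = 3  (check: 520·(-1) + 175·3 = 5)
The row with r = 5 (the gcd) gives the Bezout coefficients s = -1, t = 3.
Result: 520 · (-1) + 175 · (3) = 5.

gcd(520, 175) = 5; s = -1, t = 3 (check: 520·(-1) + 175·3 = 5).


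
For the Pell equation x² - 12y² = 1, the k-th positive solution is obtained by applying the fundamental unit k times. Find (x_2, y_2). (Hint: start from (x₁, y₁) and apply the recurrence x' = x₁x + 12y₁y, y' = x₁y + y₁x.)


Step 1: Find the fundamental solution (x₁, y₁) of x² - 12y² = 1.
  Expand √12 as a continued fraction. a₀ = ⌊√12⌋ = 3; iterate m_{k+1} = d_k·a_k − m_k, d_{k+1} = (12 − m_{k+1}²)/d_k, a_{k+1} = ⌊(a₀ + m_{k+1})/d_{k+1}⌋ (starting m₀ = 0, d₀ = 1), with convergents p_k = a_k·p_{k-1} + p_{k-2}, q_k = a_k·q_{k-1} + q_{k-2} (p₋₁ = 1, q₋₁ = 0):
  k = 0: a₀ = 3; p₀/q₀ = 3/1; p₀² − 12·q₀² = 9 − 12 = -3.
  k = 1: m = 3, d = 3, a = ⌊(3 + 3)/3⌋ = 2; p/q = (2·3 + 1)/(2·1 + 0) = 7/2; p² − 12·q² = 49 − 48 = 1.
  The first convergent with p² − 12·q² = 1 gives the fundamental solution (x₁, y₁) = (7, 2).
Step 2: Apply the recurrence (x_{n+1}, y_{n+1}) = (x₁x_n + 12y₁y_n, x₁y_n + y₁x_n) repeatedly.
  From (x_1, y_1) = (7, 2): x_2 = 7·7 + 12·2·2 = 97; y_2 = 7·2 + 2·7 = 28.
Step 3: Verify x_2² - 12·y_2² = 9409 - 9408 = 1 (should be 1). ✓

(x_1, y_1) = (7, 2); (x_2, y_2) = (97, 28).
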